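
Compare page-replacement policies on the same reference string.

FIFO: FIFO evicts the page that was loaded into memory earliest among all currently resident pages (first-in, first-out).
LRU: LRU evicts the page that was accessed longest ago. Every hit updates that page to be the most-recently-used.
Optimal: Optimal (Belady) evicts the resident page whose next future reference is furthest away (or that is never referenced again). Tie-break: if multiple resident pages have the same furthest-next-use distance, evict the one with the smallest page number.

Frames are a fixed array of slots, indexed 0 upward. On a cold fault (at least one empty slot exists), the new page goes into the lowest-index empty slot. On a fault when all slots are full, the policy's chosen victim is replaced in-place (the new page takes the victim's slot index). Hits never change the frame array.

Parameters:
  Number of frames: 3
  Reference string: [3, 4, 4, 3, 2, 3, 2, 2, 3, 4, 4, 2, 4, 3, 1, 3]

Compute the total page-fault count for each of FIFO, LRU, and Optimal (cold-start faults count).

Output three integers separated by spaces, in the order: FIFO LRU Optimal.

--- FIFO ---
  step 0: ref 3 -> FAULT, frames=[3,-,-] (faults so far: 1)
  step 1: ref 4 -> FAULT, frames=[3,4,-] (faults so far: 2)
  step 2: ref 4 -> HIT, frames=[3,4,-] (faults so far: 2)
  step 3: ref 3 -> HIT, frames=[3,4,-] (faults so far: 2)
  step 4: ref 2 -> FAULT, frames=[3,4,2] (faults so far: 3)
  step 5: ref 3 -> HIT, frames=[3,4,2] (faults so far: 3)
  step 6: ref 2 -> HIT, frames=[3,4,2] (faults so far: 3)
  step 7: ref 2 -> HIT, frames=[3,4,2] (faults so far: 3)
  step 8: ref 3 -> HIT, frames=[3,4,2] (faults so far: 3)
  step 9: ref 4 -> HIT, frames=[3,4,2] (faults so far: 3)
  step 10: ref 4 -> HIT, frames=[3,4,2] (faults so far: 3)
  step 11: ref 2 -> HIT, frames=[3,4,2] (faults so far: 3)
  step 12: ref 4 -> HIT, frames=[3,4,2] (faults so far: 3)
  step 13: ref 3 -> HIT, frames=[3,4,2] (faults so far: 3)
  step 14: ref 1 -> FAULT, evict 3, frames=[1,4,2] (faults so far: 4)
  step 15: ref 3 -> FAULT, evict 4, frames=[1,3,2] (faults so far: 5)
  FIFO total faults: 5
--- LRU ---
  step 0: ref 3 -> FAULT, frames=[3,-,-] (faults so far: 1)
  step 1: ref 4 -> FAULT, frames=[3,4,-] (faults so far: 2)
  step 2: ref 4 -> HIT, frames=[3,4,-] (faults so far: 2)
  step 3: ref 3 -> HIT, frames=[3,4,-] (faults so far: 2)
  step 4: ref 2 -> FAULT, frames=[3,4,2] (faults so far: 3)
  step 5: ref 3 -> HIT, frames=[3,4,2] (faults so far: 3)
  step 6: ref 2 -> HIT, frames=[3,4,2] (faults so far: 3)
  step 7: ref 2 -> HIT, frames=[3,4,2] (faults so far: 3)
  step 8: ref 3 -> HIT, frames=[3,4,2] (faults so far: 3)
  step 9: ref 4 -> HIT, frames=[3,4,2] (faults so far: 3)
  step 10: ref 4 -> HIT, frames=[3,4,2] (faults so far: 3)
  step 11: ref 2 -> HIT, frames=[3,4,2] (faults so far: 3)
  step 12: ref 4 -> HIT, frames=[3,4,2] (faults so far: 3)
  step 13: ref 3 -> HIT, frames=[3,4,2] (faults so far: 3)
  step 14: ref 1 -> FAULT, evict 2, frames=[3,4,1] (faults so far: 4)
  step 15: ref 3 -> HIT, frames=[3,4,1] (faults so far: 4)
  LRU total faults: 4
--- Optimal ---
  step 0: ref 3 -> FAULT, frames=[3,-,-] (faults so far: 1)
  step 1: ref 4 -> FAULT, frames=[3,4,-] (faults so far: 2)
  step 2: ref 4 -> HIT, frames=[3,4,-] (faults so far: 2)
  step 3: ref 3 -> HIT, frames=[3,4,-] (faults so far: 2)
  step 4: ref 2 -> FAULT, frames=[3,4,2] (faults so far: 3)
  step 5: ref 3 -> HIT, frames=[3,4,2] (faults so far: 3)
  step 6: ref 2 -> HIT, frames=[3,4,2] (faults so far: 3)
  step 7: ref 2 -> HIT, frames=[3,4,2] (faults so far: 3)
  step 8: ref 3 -> HIT, frames=[3,4,2] (faults so far: 3)
  step 9: ref 4 -> HIT, frames=[3,4,2] (faults so far: 3)
  step 10: ref 4 -> HIT, frames=[3,4,2] (faults so far: 3)
  step 11: ref 2 -> HIT, frames=[3,4,2] (faults so far: 3)
  step 12: ref 4 -> HIT, frames=[3,4,2] (faults so far: 3)
  step 13: ref 3 -> HIT, frames=[3,4,2] (faults so far: 3)
  step 14: ref 1 -> FAULT, evict 2, frames=[3,4,1] (faults so far: 4)
  step 15: ref 3 -> HIT, frames=[3,4,1] (faults so far: 4)
  Optimal total faults: 4

Answer: 5 4 4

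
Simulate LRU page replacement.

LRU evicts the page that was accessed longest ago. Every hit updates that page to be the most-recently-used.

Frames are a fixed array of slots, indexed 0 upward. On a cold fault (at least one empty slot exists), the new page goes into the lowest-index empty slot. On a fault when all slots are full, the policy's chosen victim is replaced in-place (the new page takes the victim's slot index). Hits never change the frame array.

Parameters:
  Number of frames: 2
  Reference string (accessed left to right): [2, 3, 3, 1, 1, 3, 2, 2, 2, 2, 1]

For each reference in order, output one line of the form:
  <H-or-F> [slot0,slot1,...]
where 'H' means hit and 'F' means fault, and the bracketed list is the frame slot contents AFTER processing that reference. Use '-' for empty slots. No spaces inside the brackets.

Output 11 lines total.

F [2,-]
F [2,3]
H [2,3]
F [1,3]
H [1,3]
H [1,3]
F [2,3]
H [2,3]
H [2,3]
H [2,3]
F [2,1]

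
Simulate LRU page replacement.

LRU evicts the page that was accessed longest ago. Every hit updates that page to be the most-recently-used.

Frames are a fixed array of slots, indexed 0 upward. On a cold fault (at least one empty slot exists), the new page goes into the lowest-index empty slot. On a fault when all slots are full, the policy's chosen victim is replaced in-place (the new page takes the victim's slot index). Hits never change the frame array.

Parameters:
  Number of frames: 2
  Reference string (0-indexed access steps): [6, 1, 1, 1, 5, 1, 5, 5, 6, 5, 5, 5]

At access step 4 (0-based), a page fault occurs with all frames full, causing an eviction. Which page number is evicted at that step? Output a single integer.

Step 0: ref 6 -> FAULT, frames=[6,-]
Step 1: ref 1 -> FAULT, frames=[6,1]
Step 2: ref 1 -> HIT, frames=[6,1]
Step 3: ref 1 -> HIT, frames=[6,1]
Step 4: ref 5 -> FAULT, evict 6, frames=[5,1]
At step 4: evicted page 6

Answer: 6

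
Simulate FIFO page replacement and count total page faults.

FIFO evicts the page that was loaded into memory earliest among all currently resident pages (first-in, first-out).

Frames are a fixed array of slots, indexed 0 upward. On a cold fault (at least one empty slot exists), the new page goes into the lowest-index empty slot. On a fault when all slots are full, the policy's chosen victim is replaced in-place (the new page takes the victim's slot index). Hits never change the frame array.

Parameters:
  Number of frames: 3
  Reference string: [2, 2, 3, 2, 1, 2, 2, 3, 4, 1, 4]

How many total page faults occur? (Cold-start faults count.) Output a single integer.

Answer: 4

Derivation:
Step 0: ref 2 → FAULT, frames=[2,-,-]
Step 1: ref 2 → HIT, frames=[2,-,-]
Step 2: ref 3 → FAULT, frames=[2,3,-]
Step 3: ref 2 → HIT, frames=[2,3,-]
Step 4: ref 1 → FAULT, frames=[2,3,1]
Step 5: ref 2 → HIT, frames=[2,3,1]
Step 6: ref 2 → HIT, frames=[2,3,1]
Step 7: ref 3 → HIT, frames=[2,3,1]
Step 8: ref 4 → FAULT (evict 2), frames=[4,3,1]
Step 9: ref 1 → HIT, frames=[4,3,1]
Step 10: ref 4 → HIT, frames=[4,3,1]
Total faults: 4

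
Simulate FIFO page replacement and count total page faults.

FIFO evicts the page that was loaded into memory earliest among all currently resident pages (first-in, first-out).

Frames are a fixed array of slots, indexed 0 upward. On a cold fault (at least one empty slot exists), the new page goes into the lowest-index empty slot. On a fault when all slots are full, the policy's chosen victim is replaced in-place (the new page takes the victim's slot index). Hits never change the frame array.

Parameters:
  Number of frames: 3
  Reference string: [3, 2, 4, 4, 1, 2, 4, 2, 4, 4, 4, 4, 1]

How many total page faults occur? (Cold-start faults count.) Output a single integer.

Step 0: ref 3 → FAULT, frames=[3,-,-]
Step 1: ref 2 → FAULT, frames=[3,2,-]
Step 2: ref 4 → FAULT, frames=[3,2,4]
Step 3: ref 4 → HIT, frames=[3,2,4]
Step 4: ref 1 → FAULT (evict 3), frames=[1,2,4]
Step 5: ref 2 → HIT, frames=[1,2,4]
Step 6: ref 4 → HIT, frames=[1,2,4]
Step 7: ref 2 → HIT, frames=[1,2,4]
Step 8: ref 4 → HIT, frames=[1,2,4]
Step 9: ref 4 → HIT, frames=[1,2,4]
Step 10: ref 4 → HIT, frames=[1,2,4]
Step 11: ref 4 → HIT, frames=[1,2,4]
Step 12: ref 1 → HIT, frames=[1,2,4]
Total faults: 4

Answer: 4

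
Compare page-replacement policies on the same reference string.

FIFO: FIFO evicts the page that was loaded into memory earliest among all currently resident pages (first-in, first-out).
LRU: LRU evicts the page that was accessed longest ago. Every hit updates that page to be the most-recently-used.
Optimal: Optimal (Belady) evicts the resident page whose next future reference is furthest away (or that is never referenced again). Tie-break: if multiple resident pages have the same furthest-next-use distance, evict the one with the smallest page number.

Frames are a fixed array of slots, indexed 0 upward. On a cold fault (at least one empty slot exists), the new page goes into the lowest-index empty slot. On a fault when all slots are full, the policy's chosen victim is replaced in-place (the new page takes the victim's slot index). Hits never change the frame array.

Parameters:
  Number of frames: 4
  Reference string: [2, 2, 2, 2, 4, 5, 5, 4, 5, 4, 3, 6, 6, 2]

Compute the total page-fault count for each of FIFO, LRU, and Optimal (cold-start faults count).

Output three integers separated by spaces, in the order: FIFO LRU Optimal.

Answer: 6 6 5

Derivation:
--- FIFO ---
  step 0: ref 2 -> FAULT, frames=[2,-,-,-] (faults so far: 1)
  step 1: ref 2 -> HIT, frames=[2,-,-,-] (faults so far: 1)
  step 2: ref 2 -> HIT, frames=[2,-,-,-] (faults so far: 1)
  step 3: ref 2 -> HIT, frames=[2,-,-,-] (faults so far: 1)
  step 4: ref 4 -> FAULT, frames=[2,4,-,-] (faults so far: 2)
  step 5: ref 5 -> FAULT, frames=[2,4,5,-] (faults so far: 3)
  step 6: ref 5 -> HIT, frames=[2,4,5,-] (faults so far: 3)
  step 7: ref 4 -> HIT, frames=[2,4,5,-] (faults so far: 3)
  step 8: ref 5 -> HIT, frames=[2,4,5,-] (faults so far: 3)
  step 9: ref 4 -> HIT, frames=[2,4,5,-] (faults so far: 3)
  step 10: ref 3 -> FAULT, frames=[2,4,5,3] (faults so far: 4)
  step 11: ref 6 -> FAULT, evict 2, frames=[6,4,5,3] (faults so far: 5)
  step 12: ref 6 -> HIT, frames=[6,4,5,3] (faults so far: 5)
  step 13: ref 2 -> FAULT, evict 4, frames=[6,2,5,3] (faults so far: 6)
  FIFO total faults: 6
--- LRU ---
  step 0: ref 2 -> FAULT, frames=[2,-,-,-] (faults so far: 1)
  step 1: ref 2 -> HIT, frames=[2,-,-,-] (faults so far: 1)
  step 2: ref 2 -> HIT, frames=[2,-,-,-] (faults so far: 1)
  step 3: ref 2 -> HIT, frames=[2,-,-,-] (faults so far: 1)
  step 4: ref 4 -> FAULT, frames=[2,4,-,-] (faults so far: 2)
  step 5: ref 5 -> FAULT, frames=[2,4,5,-] (faults so far: 3)
  step 6: ref 5 -> HIT, frames=[2,4,5,-] (faults so far: 3)
  step 7: ref 4 -> HIT, frames=[2,4,5,-] (faults so far: 3)
  step 8: ref 5 -> HIT, frames=[2,4,5,-] (faults so far: 3)
  step 9: ref 4 -> HIT, frames=[2,4,5,-] (faults so far: 3)
  step 10: ref 3 -> FAULT, frames=[2,4,5,3] (faults so far: 4)
  step 11: ref 6 -> FAULT, evict 2, frames=[6,4,5,3] (faults so far: 5)
  step 12: ref 6 -> HIT, frames=[6,4,5,3] (faults so far: 5)
  step 13: ref 2 -> FAULT, evict 5, frames=[6,4,2,3] (faults so far: 6)
  LRU total faults: 6
--- Optimal ---
  step 0: ref 2 -> FAULT, frames=[2,-,-,-] (faults so far: 1)
  step 1: ref 2 -> HIT, frames=[2,-,-,-] (faults so far: 1)
  step 2: ref 2 -> HIT, frames=[2,-,-,-] (faults so far: 1)
  step 3: ref 2 -> HIT, frames=[2,-,-,-] (faults so far: 1)
  step 4: ref 4 -> FAULT, frames=[2,4,-,-] (faults so far: 2)
  step 5: ref 5 -> FAULT, frames=[2,4,5,-] (faults so far: 3)
  step 6: ref 5 -> HIT, frames=[2,4,5,-] (faults so far: 3)
  step 7: ref 4 -> HIT, frames=[2,4,5,-] (faults so far: 3)
  step 8: ref 5 -> HIT, frames=[2,4,5,-] (faults so far: 3)
  step 9: ref 4 -> HIT, frames=[2,4,5,-] (faults so far: 3)
  step 10: ref 3 -> FAULT, frames=[2,4,5,3] (faults so far: 4)
  step 11: ref 6 -> FAULT, evict 3, frames=[2,4,5,6] (faults so far: 5)
  step 12: ref 6 -> HIT, frames=[2,4,5,6] (faults so far: 5)
  step 13: ref 2 -> HIT, frames=[2,4,5,6] (faults so far: 5)
  Optimal total faults: 5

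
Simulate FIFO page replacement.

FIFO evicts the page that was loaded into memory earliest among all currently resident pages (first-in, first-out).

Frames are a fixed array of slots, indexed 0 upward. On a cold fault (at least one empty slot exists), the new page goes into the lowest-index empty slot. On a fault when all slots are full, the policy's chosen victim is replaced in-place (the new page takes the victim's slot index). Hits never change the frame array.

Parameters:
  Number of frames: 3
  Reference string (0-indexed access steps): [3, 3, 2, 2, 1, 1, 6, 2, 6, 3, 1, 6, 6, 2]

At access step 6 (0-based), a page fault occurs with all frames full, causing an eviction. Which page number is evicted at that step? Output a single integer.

Answer: 3

Derivation:
Step 0: ref 3 -> FAULT, frames=[3,-,-]
Step 1: ref 3 -> HIT, frames=[3,-,-]
Step 2: ref 2 -> FAULT, frames=[3,2,-]
Step 3: ref 2 -> HIT, frames=[3,2,-]
Step 4: ref 1 -> FAULT, frames=[3,2,1]
Step 5: ref 1 -> HIT, frames=[3,2,1]
Step 6: ref 6 -> FAULT, evict 3, frames=[6,2,1]
At step 6: evicted page 3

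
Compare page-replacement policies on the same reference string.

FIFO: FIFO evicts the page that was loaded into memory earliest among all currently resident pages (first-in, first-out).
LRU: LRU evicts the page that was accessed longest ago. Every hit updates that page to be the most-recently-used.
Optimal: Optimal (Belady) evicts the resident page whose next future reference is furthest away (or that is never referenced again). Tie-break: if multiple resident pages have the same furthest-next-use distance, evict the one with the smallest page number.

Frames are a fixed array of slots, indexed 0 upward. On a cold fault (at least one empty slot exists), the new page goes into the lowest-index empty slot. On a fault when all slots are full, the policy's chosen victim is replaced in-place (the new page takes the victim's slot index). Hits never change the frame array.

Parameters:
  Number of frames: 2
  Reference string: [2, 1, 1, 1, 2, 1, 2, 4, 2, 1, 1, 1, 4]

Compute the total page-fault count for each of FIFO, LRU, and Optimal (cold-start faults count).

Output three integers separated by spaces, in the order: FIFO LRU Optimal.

--- FIFO ---
  step 0: ref 2 -> FAULT, frames=[2,-] (faults so far: 1)
  step 1: ref 1 -> FAULT, frames=[2,1] (faults so far: 2)
  step 2: ref 1 -> HIT, frames=[2,1] (faults so far: 2)
  step 3: ref 1 -> HIT, frames=[2,1] (faults so far: 2)
  step 4: ref 2 -> HIT, frames=[2,1] (faults so far: 2)
  step 5: ref 1 -> HIT, frames=[2,1] (faults so far: 2)
  step 6: ref 2 -> HIT, frames=[2,1] (faults so far: 2)
  step 7: ref 4 -> FAULT, evict 2, frames=[4,1] (faults so far: 3)
  step 8: ref 2 -> FAULT, evict 1, frames=[4,2] (faults so far: 4)
  step 9: ref 1 -> FAULT, evict 4, frames=[1,2] (faults so far: 5)
  step 10: ref 1 -> HIT, frames=[1,2] (faults so far: 5)
  step 11: ref 1 -> HIT, frames=[1,2] (faults so far: 5)
  step 12: ref 4 -> FAULT, evict 2, frames=[1,4] (faults so far: 6)
  FIFO total faults: 6
--- LRU ---
  step 0: ref 2 -> FAULT, frames=[2,-] (faults so far: 1)
  step 1: ref 1 -> FAULT, frames=[2,1] (faults so far: 2)
  step 2: ref 1 -> HIT, frames=[2,1] (faults so far: 2)
  step 3: ref 1 -> HIT, frames=[2,1] (faults so far: 2)
  step 4: ref 2 -> HIT, frames=[2,1] (faults so far: 2)
  step 5: ref 1 -> HIT, frames=[2,1] (faults so far: 2)
  step 6: ref 2 -> HIT, frames=[2,1] (faults so far: 2)
  step 7: ref 4 -> FAULT, evict 1, frames=[2,4] (faults so far: 3)
  step 8: ref 2 -> HIT, frames=[2,4] (faults so far: 3)
  step 9: ref 1 -> FAULT, evict 4, frames=[2,1] (faults so far: 4)
  step 10: ref 1 -> HIT, frames=[2,1] (faults so far: 4)
  step 11: ref 1 -> HIT, frames=[2,1] (faults so far: 4)
  step 12: ref 4 -> FAULT, evict 2, frames=[4,1] (faults so far: 5)
  LRU total faults: 5
--- Optimal ---
  step 0: ref 2 -> FAULT, frames=[2,-] (faults so far: 1)
  step 1: ref 1 -> FAULT, frames=[2,1] (faults so far: 2)
  step 2: ref 1 -> HIT, frames=[2,1] (faults so far: 2)
  step 3: ref 1 -> HIT, frames=[2,1] (faults so far: 2)
  step 4: ref 2 -> HIT, frames=[2,1] (faults so far: 2)
  step 5: ref 1 -> HIT, frames=[2,1] (faults so far: 2)
  step 6: ref 2 -> HIT, frames=[2,1] (faults so far: 2)
  step 7: ref 4 -> FAULT, evict 1, frames=[2,4] (faults so far: 3)
  step 8: ref 2 -> HIT, frames=[2,4] (faults so far: 3)
  step 9: ref 1 -> FAULT, evict 2, frames=[1,4] (faults so far: 4)
  step 10: ref 1 -> HIT, frames=[1,4] (faults so far: 4)
  step 11: ref 1 -> HIT, frames=[1,4] (faults so far: 4)
  step 12: ref 4 -> HIT, frames=[1,4] (faults so far: 4)
  Optimal total faults: 4

Answer: 6 5 4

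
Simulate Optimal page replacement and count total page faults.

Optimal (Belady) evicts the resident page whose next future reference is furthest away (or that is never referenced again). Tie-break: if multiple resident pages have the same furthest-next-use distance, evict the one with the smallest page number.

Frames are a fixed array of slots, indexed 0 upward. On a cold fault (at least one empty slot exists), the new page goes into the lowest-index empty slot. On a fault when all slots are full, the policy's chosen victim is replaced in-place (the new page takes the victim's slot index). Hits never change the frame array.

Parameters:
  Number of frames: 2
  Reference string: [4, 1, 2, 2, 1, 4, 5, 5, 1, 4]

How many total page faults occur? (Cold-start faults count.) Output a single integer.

Step 0: ref 4 → FAULT, frames=[4,-]
Step 1: ref 1 → FAULT, frames=[4,1]
Step 2: ref 2 → FAULT (evict 4), frames=[2,1]
Step 3: ref 2 → HIT, frames=[2,1]
Step 4: ref 1 → HIT, frames=[2,1]
Step 5: ref 4 → FAULT (evict 2), frames=[4,1]
Step 6: ref 5 → FAULT (evict 4), frames=[5,1]
Step 7: ref 5 → HIT, frames=[5,1]
Step 8: ref 1 → HIT, frames=[5,1]
Step 9: ref 4 → FAULT (evict 1), frames=[5,4]
Total faults: 6

Answer: 6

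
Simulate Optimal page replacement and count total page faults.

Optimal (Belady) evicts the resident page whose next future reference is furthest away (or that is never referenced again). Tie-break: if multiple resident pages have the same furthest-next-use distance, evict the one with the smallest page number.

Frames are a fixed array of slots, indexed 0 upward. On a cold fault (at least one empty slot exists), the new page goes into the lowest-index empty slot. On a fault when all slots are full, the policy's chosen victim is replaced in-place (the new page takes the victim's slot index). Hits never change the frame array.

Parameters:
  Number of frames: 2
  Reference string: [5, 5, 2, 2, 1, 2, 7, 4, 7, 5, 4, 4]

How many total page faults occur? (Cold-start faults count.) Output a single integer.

Step 0: ref 5 → FAULT, frames=[5,-]
Step 1: ref 5 → HIT, frames=[5,-]
Step 2: ref 2 → FAULT, frames=[5,2]
Step 3: ref 2 → HIT, frames=[5,2]
Step 4: ref 1 → FAULT (evict 5), frames=[1,2]
Step 5: ref 2 → HIT, frames=[1,2]
Step 6: ref 7 → FAULT (evict 1), frames=[7,2]
Step 7: ref 4 → FAULT (evict 2), frames=[7,4]
Step 8: ref 7 → HIT, frames=[7,4]
Step 9: ref 5 → FAULT (evict 7), frames=[5,4]
Step 10: ref 4 → HIT, frames=[5,4]
Step 11: ref 4 → HIT, frames=[5,4]
Total faults: 6

Answer: 6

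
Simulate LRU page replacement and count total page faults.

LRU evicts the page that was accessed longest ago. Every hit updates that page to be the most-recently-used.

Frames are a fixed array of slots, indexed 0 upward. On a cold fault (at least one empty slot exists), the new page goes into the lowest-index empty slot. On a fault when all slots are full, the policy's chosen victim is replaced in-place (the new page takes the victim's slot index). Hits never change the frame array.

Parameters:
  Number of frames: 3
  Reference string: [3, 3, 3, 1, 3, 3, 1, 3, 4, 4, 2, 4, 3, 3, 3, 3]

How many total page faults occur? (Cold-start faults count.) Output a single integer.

Step 0: ref 3 → FAULT, frames=[3,-,-]
Step 1: ref 3 → HIT, frames=[3,-,-]
Step 2: ref 3 → HIT, frames=[3,-,-]
Step 3: ref 1 → FAULT, frames=[3,1,-]
Step 4: ref 3 → HIT, frames=[3,1,-]
Step 5: ref 3 → HIT, frames=[3,1,-]
Step 6: ref 1 → HIT, frames=[3,1,-]
Step 7: ref 3 → HIT, frames=[3,1,-]
Step 8: ref 4 → FAULT, frames=[3,1,4]
Step 9: ref 4 → HIT, frames=[3,1,4]
Step 10: ref 2 → FAULT (evict 1), frames=[3,2,4]
Step 11: ref 4 → HIT, frames=[3,2,4]
Step 12: ref 3 → HIT, frames=[3,2,4]
Step 13: ref 3 → HIT, frames=[3,2,4]
Step 14: ref 3 → HIT, frames=[3,2,4]
Step 15: ref 3 → HIT, frames=[3,2,4]
Total faults: 4

Answer: 4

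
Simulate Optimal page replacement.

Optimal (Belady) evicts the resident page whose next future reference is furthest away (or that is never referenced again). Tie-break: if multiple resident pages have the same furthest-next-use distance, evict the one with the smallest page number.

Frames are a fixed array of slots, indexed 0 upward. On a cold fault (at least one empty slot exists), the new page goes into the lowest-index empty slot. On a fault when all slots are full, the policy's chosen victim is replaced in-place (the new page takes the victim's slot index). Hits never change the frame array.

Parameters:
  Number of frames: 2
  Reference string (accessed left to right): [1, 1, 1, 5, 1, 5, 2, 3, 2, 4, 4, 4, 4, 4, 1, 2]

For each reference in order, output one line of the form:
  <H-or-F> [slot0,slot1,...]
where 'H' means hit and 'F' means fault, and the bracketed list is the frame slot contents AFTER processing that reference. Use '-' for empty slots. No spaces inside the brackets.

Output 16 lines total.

F [1,-]
H [1,-]
H [1,-]
F [1,5]
H [1,5]
H [1,5]
F [1,2]
F [3,2]
H [3,2]
F [4,2]
H [4,2]
H [4,2]
H [4,2]
H [4,2]
F [1,2]
H [1,2]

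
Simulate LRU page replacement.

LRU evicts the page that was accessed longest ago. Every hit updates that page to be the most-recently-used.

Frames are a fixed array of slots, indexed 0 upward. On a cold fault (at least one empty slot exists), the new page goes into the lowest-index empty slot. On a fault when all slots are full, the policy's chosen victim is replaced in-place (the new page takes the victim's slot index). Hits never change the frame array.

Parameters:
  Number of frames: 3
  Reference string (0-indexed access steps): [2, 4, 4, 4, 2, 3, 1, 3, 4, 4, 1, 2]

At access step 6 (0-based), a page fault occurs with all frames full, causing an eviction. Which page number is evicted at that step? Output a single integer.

Step 0: ref 2 -> FAULT, frames=[2,-,-]
Step 1: ref 4 -> FAULT, frames=[2,4,-]
Step 2: ref 4 -> HIT, frames=[2,4,-]
Step 3: ref 4 -> HIT, frames=[2,4,-]
Step 4: ref 2 -> HIT, frames=[2,4,-]
Step 5: ref 3 -> FAULT, frames=[2,4,3]
Step 6: ref 1 -> FAULT, evict 4, frames=[2,1,3]
At step 6: evicted page 4

Answer: 4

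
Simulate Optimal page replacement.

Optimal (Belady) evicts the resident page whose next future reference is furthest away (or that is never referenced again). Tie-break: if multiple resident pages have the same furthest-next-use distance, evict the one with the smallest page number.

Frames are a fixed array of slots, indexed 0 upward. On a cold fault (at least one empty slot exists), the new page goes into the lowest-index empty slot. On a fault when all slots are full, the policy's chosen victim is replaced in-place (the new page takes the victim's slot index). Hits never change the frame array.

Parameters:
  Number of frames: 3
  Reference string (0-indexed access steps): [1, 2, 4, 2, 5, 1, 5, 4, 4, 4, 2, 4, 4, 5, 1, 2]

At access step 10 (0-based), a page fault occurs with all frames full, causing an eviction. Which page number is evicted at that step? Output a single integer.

Answer: 1

Derivation:
Step 0: ref 1 -> FAULT, frames=[1,-,-]
Step 1: ref 2 -> FAULT, frames=[1,2,-]
Step 2: ref 4 -> FAULT, frames=[1,2,4]
Step 3: ref 2 -> HIT, frames=[1,2,4]
Step 4: ref 5 -> FAULT, evict 2, frames=[1,5,4]
Step 5: ref 1 -> HIT, frames=[1,5,4]
Step 6: ref 5 -> HIT, frames=[1,5,4]
Step 7: ref 4 -> HIT, frames=[1,5,4]
Step 8: ref 4 -> HIT, frames=[1,5,4]
Step 9: ref 4 -> HIT, frames=[1,5,4]
Step 10: ref 2 -> FAULT, evict 1, frames=[2,5,4]
At step 10: evicted page 1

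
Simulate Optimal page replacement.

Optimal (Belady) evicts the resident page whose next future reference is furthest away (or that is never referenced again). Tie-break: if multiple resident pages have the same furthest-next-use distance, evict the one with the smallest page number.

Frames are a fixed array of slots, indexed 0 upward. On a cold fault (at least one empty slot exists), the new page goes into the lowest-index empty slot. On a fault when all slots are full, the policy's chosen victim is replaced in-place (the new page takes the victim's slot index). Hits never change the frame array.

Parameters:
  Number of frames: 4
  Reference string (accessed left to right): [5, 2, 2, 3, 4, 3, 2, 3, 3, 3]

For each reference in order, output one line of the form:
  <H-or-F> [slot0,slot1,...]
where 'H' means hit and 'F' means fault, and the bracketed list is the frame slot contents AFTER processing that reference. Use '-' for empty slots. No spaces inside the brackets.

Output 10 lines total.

F [5,-,-,-]
F [5,2,-,-]
H [5,2,-,-]
F [5,2,3,-]
F [5,2,3,4]
H [5,2,3,4]
H [5,2,3,4]
H [5,2,3,4]
H [5,2,3,4]
H [5,2,3,4]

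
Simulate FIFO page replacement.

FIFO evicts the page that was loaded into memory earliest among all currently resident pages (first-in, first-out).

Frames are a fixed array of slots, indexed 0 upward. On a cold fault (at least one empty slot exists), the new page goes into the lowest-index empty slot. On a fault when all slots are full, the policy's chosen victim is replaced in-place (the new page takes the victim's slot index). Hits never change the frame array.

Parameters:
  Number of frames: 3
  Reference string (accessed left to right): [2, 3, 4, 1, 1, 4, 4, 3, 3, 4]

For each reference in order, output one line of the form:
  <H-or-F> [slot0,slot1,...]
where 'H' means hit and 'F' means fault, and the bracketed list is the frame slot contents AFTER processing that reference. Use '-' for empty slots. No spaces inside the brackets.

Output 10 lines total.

F [2,-,-]
F [2,3,-]
F [2,3,4]
F [1,3,4]
H [1,3,4]
H [1,3,4]
H [1,3,4]
H [1,3,4]
H [1,3,4]
H [1,3,4]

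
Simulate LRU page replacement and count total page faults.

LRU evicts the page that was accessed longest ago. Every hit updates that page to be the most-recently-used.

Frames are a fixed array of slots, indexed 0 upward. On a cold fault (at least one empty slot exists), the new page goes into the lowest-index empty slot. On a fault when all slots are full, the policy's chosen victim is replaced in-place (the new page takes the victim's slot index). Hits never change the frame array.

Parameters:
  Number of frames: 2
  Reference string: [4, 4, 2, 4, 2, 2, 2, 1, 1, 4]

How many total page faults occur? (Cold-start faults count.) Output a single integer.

Answer: 4

Derivation:
Step 0: ref 4 → FAULT, frames=[4,-]
Step 1: ref 4 → HIT, frames=[4,-]
Step 2: ref 2 → FAULT, frames=[4,2]
Step 3: ref 4 → HIT, frames=[4,2]
Step 4: ref 2 → HIT, frames=[4,2]
Step 5: ref 2 → HIT, frames=[4,2]
Step 6: ref 2 → HIT, frames=[4,2]
Step 7: ref 1 → FAULT (evict 4), frames=[1,2]
Step 8: ref 1 → HIT, frames=[1,2]
Step 9: ref 4 → FAULT (evict 2), frames=[1,4]
Total faults: 4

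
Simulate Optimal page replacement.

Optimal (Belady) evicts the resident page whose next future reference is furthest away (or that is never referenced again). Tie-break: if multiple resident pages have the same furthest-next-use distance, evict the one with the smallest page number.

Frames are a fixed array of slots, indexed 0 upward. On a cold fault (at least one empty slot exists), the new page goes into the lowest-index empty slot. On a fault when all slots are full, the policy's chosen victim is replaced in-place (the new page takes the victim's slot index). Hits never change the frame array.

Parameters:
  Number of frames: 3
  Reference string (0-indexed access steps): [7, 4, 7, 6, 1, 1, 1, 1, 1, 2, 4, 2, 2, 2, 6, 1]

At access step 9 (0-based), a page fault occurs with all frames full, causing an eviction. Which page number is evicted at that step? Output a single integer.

Answer: 1

Derivation:
Step 0: ref 7 -> FAULT, frames=[7,-,-]
Step 1: ref 4 -> FAULT, frames=[7,4,-]
Step 2: ref 7 -> HIT, frames=[7,4,-]
Step 3: ref 6 -> FAULT, frames=[7,4,6]
Step 4: ref 1 -> FAULT, evict 7, frames=[1,4,6]
Step 5: ref 1 -> HIT, frames=[1,4,6]
Step 6: ref 1 -> HIT, frames=[1,4,6]
Step 7: ref 1 -> HIT, frames=[1,4,6]
Step 8: ref 1 -> HIT, frames=[1,4,6]
Step 9: ref 2 -> FAULT, evict 1, frames=[2,4,6]
At step 9: evicted page 1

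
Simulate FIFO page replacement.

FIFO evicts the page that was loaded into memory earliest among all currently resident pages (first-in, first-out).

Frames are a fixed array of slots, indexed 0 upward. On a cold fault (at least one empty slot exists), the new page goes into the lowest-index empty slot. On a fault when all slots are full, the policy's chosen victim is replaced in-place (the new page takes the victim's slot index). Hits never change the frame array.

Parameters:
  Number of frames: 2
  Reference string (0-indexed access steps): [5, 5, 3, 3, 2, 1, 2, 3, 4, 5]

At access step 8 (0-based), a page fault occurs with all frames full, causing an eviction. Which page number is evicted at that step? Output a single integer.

Answer: 1

Derivation:
Step 0: ref 5 -> FAULT, frames=[5,-]
Step 1: ref 5 -> HIT, frames=[5,-]
Step 2: ref 3 -> FAULT, frames=[5,3]
Step 3: ref 3 -> HIT, frames=[5,3]
Step 4: ref 2 -> FAULT, evict 5, frames=[2,3]
Step 5: ref 1 -> FAULT, evict 3, frames=[2,1]
Step 6: ref 2 -> HIT, frames=[2,1]
Step 7: ref 3 -> FAULT, evict 2, frames=[3,1]
Step 8: ref 4 -> FAULT, evict 1, frames=[3,4]
At step 8: evicted page 1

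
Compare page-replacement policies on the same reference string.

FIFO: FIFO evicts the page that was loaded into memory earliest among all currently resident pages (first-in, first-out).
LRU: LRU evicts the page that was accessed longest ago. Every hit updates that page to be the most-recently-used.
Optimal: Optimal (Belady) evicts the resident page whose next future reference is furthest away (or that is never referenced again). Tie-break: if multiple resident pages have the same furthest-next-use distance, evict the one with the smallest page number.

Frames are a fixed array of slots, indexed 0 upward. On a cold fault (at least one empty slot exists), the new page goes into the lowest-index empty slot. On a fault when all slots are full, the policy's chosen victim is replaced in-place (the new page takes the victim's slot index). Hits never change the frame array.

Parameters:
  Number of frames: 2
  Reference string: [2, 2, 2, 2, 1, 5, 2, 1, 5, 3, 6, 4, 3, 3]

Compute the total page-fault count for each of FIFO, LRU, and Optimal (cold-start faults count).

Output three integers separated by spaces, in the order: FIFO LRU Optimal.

Answer: 10 10 7

Derivation:
--- FIFO ---
  step 0: ref 2 -> FAULT, frames=[2,-] (faults so far: 1)
  step 1: ref 2 -> HIT, frames=[2,-] (faults so far: 1)
  step 2: ref 2 -> HIT, frames=[2,-] (faults so far: 1)
  step 3: ref 2 -> HIT, frames=[2,-] (faults so far: 1)
  step 4: ref 1 -> FAULT, frames=[2,1] (faults so far: 2)
  step 5: ref 5 -> FAULT, evict 2, frames=[5,1] (faults so far: 3)
  step 6: ref 2 -> FAULT, evict 1, frames=[5,2] (faults so far: 4)
  step 7: ref 1 -> FAULT, evict 5, frames=[1,2] (faults so far: 5)
  step 8: ref 5 -> FAULT, evict 2, frames=[1,5] (faults so far: 6)
  step 9: ref 3 -> FAULT, evict 1, frames=[3,5] (faults so far: 7)
  step 10: ref 6 -> FAULT, evict 5, frames=[3,6] (faults so far: 8)
  step 11: ref 4 -> FAULT, evict 3, frames=[4,6] (faults so far: 9)
  step 12: ref 3 -> FAULT, evict 6, frames=[4,3] (faults so far: 10)
  step 13: ref 3 -> HIT, frames=[4,3] (faults so far: 10)
  FIFO total faults: 10
--- LRU ---
  step 0: ref 2 -> FAULT, frames=[2,-] (faults so far: 1)
  step 1: ref 2 -> HIT, frames=[2,-] (faults so far: 1)
  step 2: ref 2 -> HIT, frames=[2,-] (faults so far: 1)
  step 3: ref 2 -> HIT, frames=[2,-] (faults so far: 1)
  step 4: ref 1 -> FAULT, frames=[2,1] (faults so far: 2)
  step 5: ref 5 -> FAULT, evict 2, frames=[5,1] (faults so far: 3)
  step 6: ref 2 -> FAULT, evict 1, frames=[5,2] (faults so far: 4)
  step 7: ref 1 -> FAULT, evict 5, frames=[1,2] (faults so far: 5)
  step 8: ref 5 -> FAULT, evict 2, frames=[1,5] (faults so far: 6)
  step 9: ref 3 -> FAULT, evict 1, frames=[3,5] (faults so far: 7)
  step 10: ref 6 -> FAULT, evict 5, frames=[3,6] (faults so far: 8)
  step 11: ref 4 -> FAULT, evict 3, frames=[4,6] (faults so far: 9)
  step 12: ref 3 -> FAULT, evict 6, frames=[4,3] (faults so far: 10)
  step 13: ref 3 -> HIT, frames=[4,3] (faults so far: 10)
  LRU total faults: 10
--- Optimal ---
  step 0: ref 2 -> FAULT, frames=[2,-] (faults so far: 1)
  step 1: ref 2 -> HIT, frames=[2,-] (faults so far: 1)
  step 2: ref 2 -> HIT, frames=[2,-] (faults so far: 1)
  step 3: ref 2 -> HIT, frames=[2,-] (faults so far: 1)
  step 4: ref 1 -> FAULT, frames=[2,1] (faults so far: 2)
  step 5: ref 5 -> FAULT, evict 1, frames=[2,5] (faults so far: 3)
  step 6: ref 2 -> HIT, frames=[2,5] (faults so far: 3)
  step 7: ref 1 -> FAULT, evict 2, frames=[1,5] (faults so far: 4)
  step 8: ref 5 -> HIT, frames=[1,5] (faults so far: 4)
  step 9: ref 3 -> FAULT, evict 1, frames=[3,5] (faults so far: 5)
  step 10: ref 6 -> FAULT, evict 5, frames=[3,6] (faults so far: 6)
  step 11: ref 4 -> FAULT, evict 6, frames=[3,4] (faults so far: 7)
  step 12: ref 3 -> HIT, frames=[3,4] (faults so far: 7)
  step 13: ref 3 -> HIT, frames=[3,4] (faults so far: 7)
  Optimal total faults: 7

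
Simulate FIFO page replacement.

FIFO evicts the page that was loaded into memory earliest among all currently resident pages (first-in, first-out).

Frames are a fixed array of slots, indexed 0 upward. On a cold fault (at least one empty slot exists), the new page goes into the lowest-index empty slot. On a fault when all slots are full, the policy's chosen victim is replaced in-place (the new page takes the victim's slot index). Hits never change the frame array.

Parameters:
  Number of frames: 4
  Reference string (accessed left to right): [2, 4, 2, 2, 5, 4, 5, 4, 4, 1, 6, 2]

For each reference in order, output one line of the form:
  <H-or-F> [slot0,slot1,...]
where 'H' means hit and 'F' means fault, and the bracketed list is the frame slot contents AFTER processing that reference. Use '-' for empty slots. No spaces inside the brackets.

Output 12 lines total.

F [2,-,-,-]
F [2,4,-,-]
H [2,4,-,-]
H [2,4,-,-]
F [2,4,5,-]
H [2,4,5,-]
H [2,4,5,-]
H [2,4,5,-]
H [2,4,5,-]
F [2,4,5,1]
F [6,4,5,1]
F [6,2,5,1]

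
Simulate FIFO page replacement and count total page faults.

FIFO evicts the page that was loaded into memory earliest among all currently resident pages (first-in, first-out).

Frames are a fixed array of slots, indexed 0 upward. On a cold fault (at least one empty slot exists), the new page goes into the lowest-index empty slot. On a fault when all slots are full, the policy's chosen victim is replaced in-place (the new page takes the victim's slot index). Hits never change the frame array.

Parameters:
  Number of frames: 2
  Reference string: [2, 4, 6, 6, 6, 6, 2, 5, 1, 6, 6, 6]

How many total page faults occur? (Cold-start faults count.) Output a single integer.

Step 0: ref 2 → FAULT, frames=[2,-]
Step 1: ref 4 → FAULT, frames=[2,4]
Step 2: ref 6 → FAULT (evict 2), frames=[6,4]
Step 3: ref 6 → HIT, frames=[6,4]
Step 4: ref 6 → HIT, frames=[6,4]
Step 5: ref 6 → HIT, frames=[6,4]
Step 6: ref 2 → FAULT (evict 4), frames=[6,2]
Step 7: ref 5 → FAULT (evict 6), frames=[5,2]
Step 8: ref 1 → FAULT (evict 2), frames=[5,1]
Step 9: ref 6 → FAULT (evict 5), frames=[6,1]
Step 10: ref 6 → HIT, frames=[6,1]
Step 11: ref 6 → HIT, frames=[6,1]
Total faults: 7

Answer: 7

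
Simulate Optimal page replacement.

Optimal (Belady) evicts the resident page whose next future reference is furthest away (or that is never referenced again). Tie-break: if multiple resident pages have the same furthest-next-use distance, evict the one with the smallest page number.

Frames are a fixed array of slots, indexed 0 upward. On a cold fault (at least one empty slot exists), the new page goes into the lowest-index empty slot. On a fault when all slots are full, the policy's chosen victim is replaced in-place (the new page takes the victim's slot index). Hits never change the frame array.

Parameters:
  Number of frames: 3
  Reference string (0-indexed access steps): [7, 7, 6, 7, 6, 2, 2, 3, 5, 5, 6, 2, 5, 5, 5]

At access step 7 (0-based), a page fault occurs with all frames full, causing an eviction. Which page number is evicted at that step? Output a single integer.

Answer: 7

Derivation:
Step 0: ref 7 -> FAULT, frames=[7,-,-]
Step 1: ref 7 -> HIT, frames=[7,-,-]
Step 2: ref 6 -> FAULT, frames=[7,6,-]
Step 3: ref 7 -> HIT, frames=[7,6,-]
Step 4: ref 6 -> HIT, frames=[7,6,-]
Step 5: ref 2 -> FAULT, frames=[7,6,2]
Step 6: ref 2 -> HIT, frames=[7,6,2]
Step 7: ref 3 -> FAULT, evict 7, frames=[3,6,2]
At step 7: evicted page 7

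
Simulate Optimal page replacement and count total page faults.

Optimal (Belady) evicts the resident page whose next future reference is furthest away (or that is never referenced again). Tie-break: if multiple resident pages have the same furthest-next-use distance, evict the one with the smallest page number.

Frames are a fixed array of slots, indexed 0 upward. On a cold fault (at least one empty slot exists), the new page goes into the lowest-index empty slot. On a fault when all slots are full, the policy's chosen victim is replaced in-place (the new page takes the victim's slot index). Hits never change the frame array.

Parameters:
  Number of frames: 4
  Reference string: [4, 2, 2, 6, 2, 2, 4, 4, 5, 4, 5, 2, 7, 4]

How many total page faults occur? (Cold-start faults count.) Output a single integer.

Answer: 5

Derivation:
Step 0: ref 4 → FAULT, frames=[4,-,-,-]
Step 1: ref 2 → FAULT, frames=[4,2,-,-]
Step 2: ref 2 → HIT, frames=[4,2,-,-]
Step 3: ref 6 → FAULT, frames=[4,2,6,-]
Step 4: ref 2 → HIT, frames=[4,2,6,-]
Step 5: ref 2 → HIT, frames=[4,2,6,-]
Step 6: ref 4 → HIT, frames=[4,2,6,-]
Step 7: ref 4 → HIT, frames=[4,2,6,-]
Step 8: ref 5 → FAULT, frames=[4,2,6,5]
Step 9: ref 4 → HIT, frames=[4,2,6,5]
Step 10: ref 5 → HIT, frames=[4,2,6,5]
Step 11: ref 2 → HIT, frames=[4,2,6,5]
Step 12: ref 7 → FAULT (evict 2), frames=[4,7,6,5]
Step 13: ref 4 → HIT, frames=[4,7,6,5]
Total faults: 5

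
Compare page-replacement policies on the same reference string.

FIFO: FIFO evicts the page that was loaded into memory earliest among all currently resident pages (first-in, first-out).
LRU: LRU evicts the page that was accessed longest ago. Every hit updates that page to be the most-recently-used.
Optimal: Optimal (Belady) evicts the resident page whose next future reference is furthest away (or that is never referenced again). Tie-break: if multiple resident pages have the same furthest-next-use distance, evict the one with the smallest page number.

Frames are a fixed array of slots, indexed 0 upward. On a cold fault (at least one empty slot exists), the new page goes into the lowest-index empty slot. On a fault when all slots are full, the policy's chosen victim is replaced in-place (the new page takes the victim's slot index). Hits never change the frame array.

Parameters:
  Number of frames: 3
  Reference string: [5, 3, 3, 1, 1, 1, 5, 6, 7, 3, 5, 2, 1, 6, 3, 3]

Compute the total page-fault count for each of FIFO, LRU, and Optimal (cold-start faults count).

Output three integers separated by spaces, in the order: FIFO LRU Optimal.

--- FIFO ---
  step 0: ref 5 -> FAULT, frames=[5,-,-] (faults so far: 1)
  step 1: ref 3 -> FAULT, frames=[5,3,-] (faults so far: 2)
  step 2: ref 3 -> HIT, frames=[5,3,-] (faults so far: 2)
  step 3: ref 1 -> FAULT, frames=[5,3,1] (faults so far: 3)
  step 4: ref 1 -> HIT, frames=[5,3,1] (faults so far: 3)
  step 5: ref 1 -> HIT, frames=[5,3,1] (faults so far: 3)
  step 6: ref 5 -> HIT, frames=[5,3,1] (faults so far: 3)
  step 7: ref 6 -> FAULT, evict 5, frames=[6,3,1] (faults so far: 4)
  step 8: ref 7 -> FAULT, evict 3, frames=[6,7,1] (faults so far: 5)
  step 9: ref 3 -> FAULT, evict 1, frames=[6,7,3] (faults so far: 6)
  step 10: ref 5 -> FAULT, evict 6, frames=[5,7,3] (faults so far: 7)
  step 11: ref 2 -> FAULT, evict 7, frames=[5,2,3] (faults so far: 8)
  step 12: ref 1 -> FAULT, evict 3, frames=[5,2,1] (faults so far: 9)
  step 13: ref 6 -> FAULT, evict 5, frames=[6,2,1] (faults so far: 10)
  step 14: ref 3 -> FAULT, evict 2, frames=[6,3,1] (faults so far: 11)
  step 15: ref 3 -> HIT, frames=[6,3,1] (faults so far: 11)
  FIFO total faults: 11
--- LRU ---
  step 0: ref 5 -> FAULT, frames=[5,-,-] (faults so far: 1)
  step 1: ref 3 -> FAULT, frames=[5,3,-] (faults so far: 2)
  step 2: ref 3 -> HIT, frames=[5,3,-] (faults so far: 2)
  step 3: ref 1 -> FAULT, frames=[5,3,1] (faults so far: 3)
  step 4: ref 1 -> HIT, frames=[5,3,1] (faults so far: 3)
  step 5: ref 1 -> HIT, frames=[5,3,1] (faults so far: 3)
  step 6: ref 5 -> HIT, frames=[5,3,1] (faults so far: 3)
  step 7: ref 6 -> FAULT, evict 3, frames=[5,6,1] (faults so far: 4)
  step 8: ref 7 -> FAULT, evict 1, frames=[5,6,7] (faults so far: 5)
  step 9: ref 3 -> FAULT, evict 5, frames=[3,6,7] (faults so far: 6)
  step 10: ref 5 -> FAULT, evict 6, frames=[3,5,7] (faults so far: 7)
  step 11: ref 2 -> FAULT, evict 7, frames=[3,5,2] (faults so far: 8)
  step 12: ref 1 -> FAULT, evict 3, frames=[1,5,2] (faults so far: 9)
  step 13: ref 6 -> FAULT, evict 5, frames=[1,6,2] (faults so far: 10)
  step 14: ref 3 -> FAULT, evict 2, frames=[1,6,3] (faults so far: 11)
  step 15: ref 3 -> HIT, frames=[1,6,3] (faults so far: 11)
  LRU total faults: 11
--- Optimal ---
  step 0: ref 5 -> FAULT, frames=[5,-,-] (faults so far: 1)
  step 1: ref 3 -> FAULT, frames=[5,3,-] (faults so far: 2)
  step 2: ref 3 -> HIT, frames=[5,3,-] (faults so far: 2)
  step 3: ref 1 -> FAULT, frames=[5,3,1] (faults so far: 3)
  step 4: ref 1 -> HIT, frames=[5,3,1] (faults so far: 3)
  step 5: ref 1 -> HIT, frames=[5,3,1] (faults so far: 3)
  step 6: ref 5 -> HIT, frames=[5,3,1] (faults so far: 3)
  step 7: ref 6 -> FAULT, evict 1, frames=[5,3,6] (faults so far: 4)
  step 8: ref 7 -> FAULT, evict 6, frames=[5,3,7] (faults so far: 5)
  step 9: ref 3 -> HIT, frames=[5,3,7] (faults so far: 5)
  step 10: ref 5 -> HIT, frames=[5,3,7] (faults so far: 5)
  step 11: ref 2 -> FAULT, evict 5, frames=[2,3,7] (faults so far: 6)
  step 12: ref 1 -> FAULT, evict 2, frames=[1,3,7] (faults so far: 7)
  step 13: ref 6 -> FAULT, evict 1, frames=[6,3,7] (faults so far: 8)
  step 14: ref 3 -> HIT, frames=[6,3,7] (faults so far: 8)
  step 15: ref 3 -> HIT, frames=[6,3,7] (faults so far: 8)
  Optimal total faults: 8

Answer: 11 11 8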